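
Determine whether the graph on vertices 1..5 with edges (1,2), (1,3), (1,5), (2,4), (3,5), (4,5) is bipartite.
No (odd cycle of length 3: 3 -> 1 -> 5 -> 3)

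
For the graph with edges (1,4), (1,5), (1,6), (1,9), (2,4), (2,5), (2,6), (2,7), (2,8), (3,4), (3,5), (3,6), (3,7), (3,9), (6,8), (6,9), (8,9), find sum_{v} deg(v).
34 (handshake: sum of degrees = 2|E| = 2 x 17 = 34)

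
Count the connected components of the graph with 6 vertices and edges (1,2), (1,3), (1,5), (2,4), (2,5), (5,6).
1 (components: {1, 2, 3, 4, 5, 6})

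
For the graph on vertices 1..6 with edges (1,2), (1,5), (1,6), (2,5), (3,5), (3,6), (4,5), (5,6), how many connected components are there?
1 (components: {1, 2, 3, 4, 5, 6})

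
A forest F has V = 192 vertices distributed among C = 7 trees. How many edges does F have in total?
185 (Each of the 7 component trees on V_i vertices has V_i - 1 edges; summing gives V - C = 192 - 7 = 185)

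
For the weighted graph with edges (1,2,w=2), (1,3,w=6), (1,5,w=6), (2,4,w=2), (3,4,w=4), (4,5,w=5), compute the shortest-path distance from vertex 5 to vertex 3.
9 (path: 5 -> 4 -> 3; weights 5 + 4 = 9)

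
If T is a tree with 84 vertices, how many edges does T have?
83 (A tree on V vertices has V - 1 edges, so 84 - 1 = 83)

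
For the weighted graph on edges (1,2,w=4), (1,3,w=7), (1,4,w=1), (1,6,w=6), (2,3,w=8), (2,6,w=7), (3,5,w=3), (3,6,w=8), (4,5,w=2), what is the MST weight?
16 (MST edges: (1,2,w=4), (1,4,w=1), (1,6,w=6), (3,5,w=3), (4,5,w=2); sum of weights 4 + 1 + 6 + 3 + 2 = 16)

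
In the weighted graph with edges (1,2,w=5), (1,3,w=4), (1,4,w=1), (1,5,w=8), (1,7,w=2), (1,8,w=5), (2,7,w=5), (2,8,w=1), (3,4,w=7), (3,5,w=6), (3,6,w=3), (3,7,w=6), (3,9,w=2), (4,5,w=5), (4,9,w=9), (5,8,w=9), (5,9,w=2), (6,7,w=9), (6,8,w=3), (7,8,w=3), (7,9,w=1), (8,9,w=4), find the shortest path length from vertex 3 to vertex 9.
2 (path: 3 -> 9; weights 2 = 2)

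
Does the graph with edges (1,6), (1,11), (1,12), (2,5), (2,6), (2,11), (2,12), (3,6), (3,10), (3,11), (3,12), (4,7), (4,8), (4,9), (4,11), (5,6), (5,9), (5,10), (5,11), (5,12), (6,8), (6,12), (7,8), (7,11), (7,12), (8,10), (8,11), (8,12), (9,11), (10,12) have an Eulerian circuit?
No (2 vertices have odd degree: {1, 9}; Eulerian circuit requires 0)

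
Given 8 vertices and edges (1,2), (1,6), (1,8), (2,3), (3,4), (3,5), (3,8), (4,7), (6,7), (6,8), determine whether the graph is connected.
Yes (BFS from 1 visits [1, 2, 6, 8, 3, 7, 4, 5] — all 8 vertices reached)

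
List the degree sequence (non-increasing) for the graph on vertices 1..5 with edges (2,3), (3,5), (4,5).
[2, 2, 1, 1, 0] (degrees: deg(1)=0, deg(2)=1, deg(3)=2, deg(4)=1, deg(5)=2)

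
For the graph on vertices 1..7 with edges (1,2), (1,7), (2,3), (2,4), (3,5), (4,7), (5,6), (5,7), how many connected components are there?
1 (components: {1, 2, 3, 4, 5, 6, 7})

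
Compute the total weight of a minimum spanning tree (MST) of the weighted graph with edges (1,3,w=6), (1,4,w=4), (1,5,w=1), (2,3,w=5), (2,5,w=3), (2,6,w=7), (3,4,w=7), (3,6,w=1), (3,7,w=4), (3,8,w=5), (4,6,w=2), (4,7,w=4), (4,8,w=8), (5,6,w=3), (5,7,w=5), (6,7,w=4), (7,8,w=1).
15 (MST edges: (1,5,w=1), (2,5,w=3), (3,6,w=1), (3,7,w=4), (4,6,w=2), (5,6,w=3), (7,8,w=1); sum of weights 1 + 3 + 1 + 4 + 2 + 3 + 1 = 15)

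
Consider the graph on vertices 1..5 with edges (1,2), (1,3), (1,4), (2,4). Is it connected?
No, it has 2 components: {1, 2, 3, 4}, {5}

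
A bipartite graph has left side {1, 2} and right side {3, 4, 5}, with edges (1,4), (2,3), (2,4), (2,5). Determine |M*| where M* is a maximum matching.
2 (matching: (1,4), (2,5); upper bound min(|L|,|R|) = min(2,3) = 2)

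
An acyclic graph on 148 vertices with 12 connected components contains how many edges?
136 (Each of the 12 component trees on V_i vertices has V_i - 1 edges; summing gives V - C = 148 - 12 = 136)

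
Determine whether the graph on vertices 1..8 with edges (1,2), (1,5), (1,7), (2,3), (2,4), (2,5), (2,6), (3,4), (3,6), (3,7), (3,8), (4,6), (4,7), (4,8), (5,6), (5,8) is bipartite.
No (odd cycle of length 3: 2 -> 1 -> 5 -> 2)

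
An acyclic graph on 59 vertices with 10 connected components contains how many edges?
49 (Each of the 10 component trees on V_i vertices has V_i - 1 edges; summing gives V - C = 59 - 10 = 49)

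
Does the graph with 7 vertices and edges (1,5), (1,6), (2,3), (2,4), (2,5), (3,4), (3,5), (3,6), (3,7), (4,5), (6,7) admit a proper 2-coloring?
No (odd cycle of length 3: 2 -> 5 -> 4 -> 2)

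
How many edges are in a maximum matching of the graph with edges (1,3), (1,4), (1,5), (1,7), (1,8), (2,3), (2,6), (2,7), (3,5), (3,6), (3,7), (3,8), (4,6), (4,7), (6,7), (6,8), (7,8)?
4 (matching: (1,5), (2,6), (3,8), (4,7); upper bound floor(n/2) = floor(8/2) = 4)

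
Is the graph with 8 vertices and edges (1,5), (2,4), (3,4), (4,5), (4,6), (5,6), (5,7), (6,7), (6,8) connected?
Yes (BFS from 1 visits [1, 5, 4, 6, 7, 2, 3, 8] — all 8 vertices reached)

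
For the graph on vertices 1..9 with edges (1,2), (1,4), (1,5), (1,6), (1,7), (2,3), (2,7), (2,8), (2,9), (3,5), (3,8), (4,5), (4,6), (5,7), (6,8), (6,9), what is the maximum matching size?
4 (matching: (1,7), (2,8), (3,5), (6,9); upper bound floor(n/2) = floor(9/2) = 4)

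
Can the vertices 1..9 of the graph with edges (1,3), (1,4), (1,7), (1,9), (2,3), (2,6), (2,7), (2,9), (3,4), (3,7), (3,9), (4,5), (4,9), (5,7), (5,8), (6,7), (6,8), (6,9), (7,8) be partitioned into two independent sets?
No (odd cycle of length 3: 9 -> 1 -> 3 -> 9)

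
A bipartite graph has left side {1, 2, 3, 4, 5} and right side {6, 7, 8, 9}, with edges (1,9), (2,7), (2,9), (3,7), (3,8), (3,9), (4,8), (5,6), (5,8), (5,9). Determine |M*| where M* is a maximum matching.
4 (matching: (1,9), (2,7), (3,8), (5,6); upper bound min(|L|,|R|) = min(5,4) = 4)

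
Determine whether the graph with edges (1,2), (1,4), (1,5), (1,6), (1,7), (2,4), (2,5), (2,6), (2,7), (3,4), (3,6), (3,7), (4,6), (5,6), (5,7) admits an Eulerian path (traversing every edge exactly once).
No (4 vertices have odd degree: {1, 2, 3, 6}; Eulerian path requires 0 or 2)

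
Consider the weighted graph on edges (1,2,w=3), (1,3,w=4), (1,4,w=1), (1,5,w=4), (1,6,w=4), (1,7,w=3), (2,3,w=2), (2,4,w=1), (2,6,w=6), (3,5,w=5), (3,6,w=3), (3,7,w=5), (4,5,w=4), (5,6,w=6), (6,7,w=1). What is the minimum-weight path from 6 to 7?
1 (path: 6 -> 7; weights 1 = 1)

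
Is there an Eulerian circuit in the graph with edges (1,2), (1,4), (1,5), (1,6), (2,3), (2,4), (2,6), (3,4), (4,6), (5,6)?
Yes (the graph is connected and all 6 vertices have even degree)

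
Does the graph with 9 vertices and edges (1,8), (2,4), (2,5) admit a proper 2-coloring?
Yes. Partition: {1, 2, 3, 6, 7, 9}, {4, 5, 8}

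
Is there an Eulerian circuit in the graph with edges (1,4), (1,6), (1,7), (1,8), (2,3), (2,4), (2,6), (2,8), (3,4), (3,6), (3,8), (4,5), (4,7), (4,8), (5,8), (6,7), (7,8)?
Yes (the graph is connected and all 8 vertices have even degree)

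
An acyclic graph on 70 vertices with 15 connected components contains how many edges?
55 (Each of the 15 component trees on V_i vertices has V_i - 1 edges; summing gives V - C = 70 - 15 = 55)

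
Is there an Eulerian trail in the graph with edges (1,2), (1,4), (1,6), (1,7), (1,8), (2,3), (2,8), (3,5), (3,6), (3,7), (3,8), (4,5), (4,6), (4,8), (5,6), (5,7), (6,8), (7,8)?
No (4 vertices have odd degree: {1, 2, 3, 6}; Eulerian path requires 0 or 2)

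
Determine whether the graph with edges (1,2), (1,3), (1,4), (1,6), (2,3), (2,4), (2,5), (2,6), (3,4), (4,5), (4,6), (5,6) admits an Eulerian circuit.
No (4 vertices have odd degree: {2, 3, 4, 5}; Eulerian circuit requires 0)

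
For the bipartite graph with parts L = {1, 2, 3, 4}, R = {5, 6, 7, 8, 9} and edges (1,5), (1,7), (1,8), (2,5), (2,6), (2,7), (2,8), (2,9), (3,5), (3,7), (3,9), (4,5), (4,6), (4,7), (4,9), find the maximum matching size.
4 (matching: (1,8), (2,9), (3,7), (4,6); upper bound min(|L|,|R|) = min(4,5) = 4)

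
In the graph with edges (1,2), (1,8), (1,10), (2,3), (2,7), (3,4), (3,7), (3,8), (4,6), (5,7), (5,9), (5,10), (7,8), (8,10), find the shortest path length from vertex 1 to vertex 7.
2 (path: 1 -> 2 -> 7, 2 edges)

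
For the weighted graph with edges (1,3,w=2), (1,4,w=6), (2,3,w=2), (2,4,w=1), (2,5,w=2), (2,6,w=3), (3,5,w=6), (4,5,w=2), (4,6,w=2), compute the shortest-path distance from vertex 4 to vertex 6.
2 (path: 4 -> 6; weights 2 = 2)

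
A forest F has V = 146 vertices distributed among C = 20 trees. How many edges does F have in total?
126 (Each of the 20 component trees on V_i vertices has V_i - 1 edges; summing gives V - C = 146 - 20 = 126)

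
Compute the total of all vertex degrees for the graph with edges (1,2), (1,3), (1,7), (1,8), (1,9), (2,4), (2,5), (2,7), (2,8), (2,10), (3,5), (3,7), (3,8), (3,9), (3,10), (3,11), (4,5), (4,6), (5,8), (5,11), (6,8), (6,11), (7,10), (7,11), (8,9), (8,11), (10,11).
54 (handshake: sum of degrees = 2|E| = 2 x 27 = 54)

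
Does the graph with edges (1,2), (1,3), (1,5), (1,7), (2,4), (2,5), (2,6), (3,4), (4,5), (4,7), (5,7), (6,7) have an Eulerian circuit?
Yes (the graph is connected and all 7 vertices have even degree)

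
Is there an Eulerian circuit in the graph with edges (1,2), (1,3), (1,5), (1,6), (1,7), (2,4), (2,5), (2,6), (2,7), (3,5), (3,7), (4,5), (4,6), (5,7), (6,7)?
No (6 vertices have odd degree: {1, 2, 3, 4, 5, 7}; Eulerian circuit requires 0)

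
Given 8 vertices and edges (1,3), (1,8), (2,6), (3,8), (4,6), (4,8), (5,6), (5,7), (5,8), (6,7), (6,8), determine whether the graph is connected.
Yes (BFS from 1 visits [1, 3, 8, 4, 5, 6, 7, 2] — all 8 vertices reached)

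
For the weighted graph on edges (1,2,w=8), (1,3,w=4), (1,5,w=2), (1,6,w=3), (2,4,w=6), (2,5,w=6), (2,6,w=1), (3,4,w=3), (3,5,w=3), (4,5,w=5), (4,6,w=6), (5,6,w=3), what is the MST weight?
12 (MST edges: (1,5,w=2), (1,6,w=3), (2,6,w=1), (3,4,w=3), (3,5,w=3); sum of weights 2 + 3 + 1 + 3 + 3 = 12)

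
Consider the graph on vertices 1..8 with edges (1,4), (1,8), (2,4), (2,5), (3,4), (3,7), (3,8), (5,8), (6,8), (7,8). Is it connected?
Yes (BFS from 1 visits [1, 4, 8, 2, 3, 5, 6, 7] — all 8 vertices reached)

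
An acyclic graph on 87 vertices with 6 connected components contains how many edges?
81 (Each of the 6 component trees on V_i vertices has V_i - 1 edges; summing gives V - C = 87 - 6 = 81)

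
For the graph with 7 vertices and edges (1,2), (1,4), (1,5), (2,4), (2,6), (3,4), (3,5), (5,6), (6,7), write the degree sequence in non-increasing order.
[3, 3, 3, 3, 3, 2, 1] (degrees: deg(1)=3, deg(2)=3, deg(3)=2, deg(4)=3, deg(5)=3, deg(6)=3, deg(7)=1)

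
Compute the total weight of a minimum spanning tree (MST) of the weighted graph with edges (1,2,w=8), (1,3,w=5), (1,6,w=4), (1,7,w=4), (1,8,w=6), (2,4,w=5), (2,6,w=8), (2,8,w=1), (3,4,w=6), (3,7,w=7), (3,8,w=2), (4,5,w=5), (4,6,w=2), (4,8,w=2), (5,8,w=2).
17 (MST edges: (1,6,w=4), (1,7,w=4), (2,8,w=1), (3,8,w=2), (4,6,w=2), (4,8,w=2), (5,8,w=2); sum of weights 4 + 4 + 1 + 2 + 2 + 2 + 2 = 17)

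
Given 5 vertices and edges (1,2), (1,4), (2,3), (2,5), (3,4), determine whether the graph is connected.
Yes (BFS from 1 visits [1, 2, 4, 3, 5] — all 5 vertices reached)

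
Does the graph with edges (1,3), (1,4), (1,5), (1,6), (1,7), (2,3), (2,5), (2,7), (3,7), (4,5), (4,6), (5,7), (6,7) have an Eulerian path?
No (6 vertices have odd degree: {1, 2, 3, 4, 6, 7}; Eulerian path requires 0 or 2)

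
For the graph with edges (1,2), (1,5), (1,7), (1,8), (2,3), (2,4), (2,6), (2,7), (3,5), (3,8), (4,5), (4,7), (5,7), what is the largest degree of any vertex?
5 (attained at vertex 2)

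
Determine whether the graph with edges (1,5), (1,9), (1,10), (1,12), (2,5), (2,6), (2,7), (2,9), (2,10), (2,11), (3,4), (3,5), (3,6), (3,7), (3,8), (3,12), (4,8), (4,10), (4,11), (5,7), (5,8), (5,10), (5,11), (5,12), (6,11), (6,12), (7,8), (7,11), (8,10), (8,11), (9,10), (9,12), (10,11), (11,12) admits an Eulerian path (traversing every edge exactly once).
Yes (the graph is connected and exactly 2 vertices have odd degree: {7, 10}; any Eulerian path must start and end at those)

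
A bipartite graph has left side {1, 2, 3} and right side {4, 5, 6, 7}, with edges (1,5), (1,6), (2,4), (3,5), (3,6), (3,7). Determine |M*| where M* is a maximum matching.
3 (matching: (1,6), (2,4), (3,7); upper bound min(|L|,|R|) = min(3,4) = 3)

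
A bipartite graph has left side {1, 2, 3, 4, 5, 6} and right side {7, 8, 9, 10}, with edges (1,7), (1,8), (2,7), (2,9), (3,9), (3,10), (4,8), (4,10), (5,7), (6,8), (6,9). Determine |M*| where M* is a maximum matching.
4 (matching: (1,8), (2,9), (3,10), (5,7); upper bound min(|L|,|R|) = min(6,4) = 4)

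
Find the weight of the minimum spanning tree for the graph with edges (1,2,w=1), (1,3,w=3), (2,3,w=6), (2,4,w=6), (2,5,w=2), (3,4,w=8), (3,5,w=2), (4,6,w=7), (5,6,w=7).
18 (MST edges: (1,2,w=1), (2,4,w=6), (2,5,w=2), (3,5,w=2), (4,6,w=7); sum of weights 1 + 6 + 2 + 2 + 7 = 18)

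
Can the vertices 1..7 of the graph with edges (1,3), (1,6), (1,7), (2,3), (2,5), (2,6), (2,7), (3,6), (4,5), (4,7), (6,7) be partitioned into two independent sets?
No (odd cycle of length 3: 7 -> 1 -> 6 -> 7)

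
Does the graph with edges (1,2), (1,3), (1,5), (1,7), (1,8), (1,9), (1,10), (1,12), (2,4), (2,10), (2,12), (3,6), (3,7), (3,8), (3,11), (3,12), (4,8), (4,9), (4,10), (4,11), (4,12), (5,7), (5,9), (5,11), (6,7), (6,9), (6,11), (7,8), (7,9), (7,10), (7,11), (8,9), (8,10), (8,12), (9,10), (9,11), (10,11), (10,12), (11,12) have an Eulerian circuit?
No (2 vertices have odd degree: {8, 12}; Eulerian circuit requires 0)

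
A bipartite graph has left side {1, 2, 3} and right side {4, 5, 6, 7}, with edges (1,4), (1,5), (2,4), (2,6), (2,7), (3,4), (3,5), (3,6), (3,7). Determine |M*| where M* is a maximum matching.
3 (matching: (1,5), (2,7), (3,6); upper bound min(|L|,|R|) = min(3,4) = 3)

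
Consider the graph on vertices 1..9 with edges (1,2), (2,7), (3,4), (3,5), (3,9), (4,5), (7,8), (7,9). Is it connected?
No, it has 2 components: {1, 2, 3, 4, 5, 7, 8, 9}, {6}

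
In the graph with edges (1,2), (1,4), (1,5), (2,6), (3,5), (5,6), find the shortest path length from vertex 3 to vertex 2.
3 (path: 3 -> 5 -> 1 -> 2, 3 edges)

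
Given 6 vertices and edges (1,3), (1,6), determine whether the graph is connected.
No, it has 4 components: {1, 3, 6}, {2}, {4}, {5}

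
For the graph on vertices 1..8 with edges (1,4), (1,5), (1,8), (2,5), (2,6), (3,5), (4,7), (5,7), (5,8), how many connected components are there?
1 (components: {1, 2, 3, 4, 5, 6, 7, 8})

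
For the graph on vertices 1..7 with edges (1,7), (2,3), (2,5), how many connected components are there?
4 (components: {1, 7}, {2, 3, 5}, {4}, {6})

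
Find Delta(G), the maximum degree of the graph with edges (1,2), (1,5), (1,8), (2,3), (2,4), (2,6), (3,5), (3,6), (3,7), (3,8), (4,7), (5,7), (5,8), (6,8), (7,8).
5 (attained at vertices 3, 8)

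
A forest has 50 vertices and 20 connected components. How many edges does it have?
30 (Each of the 20 component trees on V_i vertices has V_i - 1 edges; summing gives V - C = 50 - 20 = 30)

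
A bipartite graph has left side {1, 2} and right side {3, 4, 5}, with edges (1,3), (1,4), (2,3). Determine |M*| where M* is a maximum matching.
2 (matching: (1,4), (2,3); upper bound min(|L|,|R|) = min(2,3) = 2)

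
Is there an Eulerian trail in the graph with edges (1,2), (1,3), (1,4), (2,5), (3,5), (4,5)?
Yes (the graph is connected and exactly 2 vertices have odd degree: {1, 5}; any Eulerian path must start and end at those)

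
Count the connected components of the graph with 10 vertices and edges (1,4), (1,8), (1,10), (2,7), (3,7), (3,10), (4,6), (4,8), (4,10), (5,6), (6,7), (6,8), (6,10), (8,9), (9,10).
1 (components: {1, 2, 3, 4, 5, 6, 7, 8, 9, 10})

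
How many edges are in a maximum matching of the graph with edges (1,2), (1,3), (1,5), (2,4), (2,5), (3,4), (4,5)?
2 (matching: (2,5), (3,4); upper bound floor(n/2) = floor(5/2) = 2)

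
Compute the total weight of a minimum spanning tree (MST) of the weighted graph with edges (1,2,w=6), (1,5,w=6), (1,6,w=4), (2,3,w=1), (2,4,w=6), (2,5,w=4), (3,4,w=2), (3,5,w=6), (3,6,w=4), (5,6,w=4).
15 (MST edges: (1,6,w=4), (2,3,w=1), (2,5,w=4), (3,4,w=2), (3,6,w=4); sum of weights 4 + 1 + 4 + 2 + 4 = 15)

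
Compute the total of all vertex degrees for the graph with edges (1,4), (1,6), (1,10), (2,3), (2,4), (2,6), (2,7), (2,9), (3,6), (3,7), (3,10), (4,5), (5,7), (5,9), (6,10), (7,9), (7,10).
34 (handshake: sum of degrees = 2|E| = 2 x 17 = 34)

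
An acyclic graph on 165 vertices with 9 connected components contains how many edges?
156 (Each of the 9 component trees on V_i vertices has V_i - 1 edges; summing gives V - C = 165 - 9 = 156)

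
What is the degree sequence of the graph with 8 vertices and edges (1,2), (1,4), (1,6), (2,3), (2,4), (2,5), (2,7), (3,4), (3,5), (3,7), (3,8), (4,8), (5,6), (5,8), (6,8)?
[5, 5, 4, 4, 4, 3, 3, 2] (degrees: deg(1)=3, deg(2)=5, deg(3)=5, deg(4)=4, deg(5)=4, deg(6)=3, deg(7)=2, deg(8)=4)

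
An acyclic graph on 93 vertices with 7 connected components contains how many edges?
86 (Each of the 7 component trees on V_i vertices has V_i - 1 edges; summing gives V - C = 93 - 7 = 86)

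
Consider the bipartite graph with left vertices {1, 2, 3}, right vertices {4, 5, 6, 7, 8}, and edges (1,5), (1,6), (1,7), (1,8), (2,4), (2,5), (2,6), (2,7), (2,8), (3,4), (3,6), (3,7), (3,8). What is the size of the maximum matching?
3 (matching: (1,8), (2,7), (3,6); upper bound min(|L|,|R|) = min(3,5) = 3)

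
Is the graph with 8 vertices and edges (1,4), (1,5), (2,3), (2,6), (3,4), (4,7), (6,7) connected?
No, it has 2 components: {1, 2, 3, 4, 5, 6, 7}, {8}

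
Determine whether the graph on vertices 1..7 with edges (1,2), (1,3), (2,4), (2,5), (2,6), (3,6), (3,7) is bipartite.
Yes. Partition: {1, 4, 5, 6, 7}, {2, 3}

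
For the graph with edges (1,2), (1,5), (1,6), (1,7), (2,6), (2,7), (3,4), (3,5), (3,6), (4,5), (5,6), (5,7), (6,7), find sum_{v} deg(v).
26 (handshake: sum of degrees = 2|E| = 2 x 13 = 26)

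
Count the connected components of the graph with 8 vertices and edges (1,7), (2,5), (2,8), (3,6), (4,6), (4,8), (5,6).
2 (components: {1, 7}, {2, 3, 4, 5, 6, 8})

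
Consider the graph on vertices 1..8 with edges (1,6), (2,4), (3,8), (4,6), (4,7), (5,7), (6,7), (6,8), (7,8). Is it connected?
Yes (BFS from 1 visits [1, 6, 4, 7, 8, 2, 5, 3] — all 8 vertices reached)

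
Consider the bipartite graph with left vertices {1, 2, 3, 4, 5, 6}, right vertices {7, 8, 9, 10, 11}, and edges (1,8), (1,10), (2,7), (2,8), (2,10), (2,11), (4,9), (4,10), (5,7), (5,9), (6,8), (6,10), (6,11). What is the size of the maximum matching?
5 (matching: (1,10), (2,11), (4,9), (5,7), (6,8); upper bound min(|L|,|R|) = min(6,5) = 5)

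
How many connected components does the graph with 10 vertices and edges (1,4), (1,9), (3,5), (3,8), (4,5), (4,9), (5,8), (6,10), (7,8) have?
3 (components: {1, 3, 4, 5, 7, 8, 9}, {2}, {6, 10})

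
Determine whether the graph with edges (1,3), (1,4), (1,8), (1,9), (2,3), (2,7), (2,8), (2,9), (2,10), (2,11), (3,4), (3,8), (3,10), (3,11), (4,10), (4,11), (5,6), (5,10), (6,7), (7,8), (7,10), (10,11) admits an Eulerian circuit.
Yes (the graph is connected and all 11 vertices have even degree)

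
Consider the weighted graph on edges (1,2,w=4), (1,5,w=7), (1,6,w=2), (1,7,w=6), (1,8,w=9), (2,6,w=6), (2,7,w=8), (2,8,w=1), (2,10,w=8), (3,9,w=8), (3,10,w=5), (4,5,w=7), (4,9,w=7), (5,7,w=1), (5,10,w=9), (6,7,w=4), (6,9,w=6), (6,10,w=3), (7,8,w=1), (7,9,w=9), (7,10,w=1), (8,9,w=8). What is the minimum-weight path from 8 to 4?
9 (path: 8 -> 7 -> 5 -> 4; weights 1 + 1 + 7 = 9)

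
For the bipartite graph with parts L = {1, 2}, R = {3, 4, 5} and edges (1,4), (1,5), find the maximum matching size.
1 (matching: (1,5); upper bound min(|L|,|R|) = min(2,3) = 2)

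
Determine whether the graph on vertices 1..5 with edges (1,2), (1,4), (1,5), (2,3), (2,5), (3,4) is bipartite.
No (odd cycle of length 3: 2 -> 1 -> 5 -> 2)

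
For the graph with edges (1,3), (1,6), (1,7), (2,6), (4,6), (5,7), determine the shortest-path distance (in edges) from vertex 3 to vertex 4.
3 (path: 3 -> 1 -> 6 -> 4, 3 edges)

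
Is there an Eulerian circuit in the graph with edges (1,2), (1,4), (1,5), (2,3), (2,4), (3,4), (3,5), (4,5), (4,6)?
No (6 vertices have odd degree: {1, 2, 3, 4, 5, 6}; Eulerian circuit requires 0)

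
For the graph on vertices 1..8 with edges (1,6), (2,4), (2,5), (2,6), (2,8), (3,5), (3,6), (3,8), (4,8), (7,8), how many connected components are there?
1 (components: {1, 2, 3, 4, 5, 6, 7, 8})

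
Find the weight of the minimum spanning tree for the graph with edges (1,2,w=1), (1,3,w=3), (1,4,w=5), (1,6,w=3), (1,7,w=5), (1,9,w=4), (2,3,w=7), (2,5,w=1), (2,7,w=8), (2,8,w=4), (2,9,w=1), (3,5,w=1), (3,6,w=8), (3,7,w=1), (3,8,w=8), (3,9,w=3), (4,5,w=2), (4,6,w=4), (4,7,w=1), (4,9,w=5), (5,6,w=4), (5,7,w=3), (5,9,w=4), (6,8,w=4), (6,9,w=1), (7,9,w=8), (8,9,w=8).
11 (MST edges: (1,2,w=1), (2,5,w=1), (2,8,w=4), (2,9,w=1), (3,5,w=1), (3,7,w=1), (4,7,w=1), (6,9,w=1); sum of weights 1 + 1 + 4 + 1 + 1 + 1 + 1 + 1 = 11)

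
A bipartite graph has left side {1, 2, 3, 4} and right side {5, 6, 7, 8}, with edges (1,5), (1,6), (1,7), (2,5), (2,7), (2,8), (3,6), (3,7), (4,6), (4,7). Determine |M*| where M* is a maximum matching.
4 (matching: (1,5), (2,8), (3,6), (4,7); upper bound min(|L|,|R|) = min(4,4) = 4)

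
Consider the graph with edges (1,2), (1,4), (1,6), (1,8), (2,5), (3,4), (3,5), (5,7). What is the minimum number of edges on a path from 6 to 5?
3 (path: 6 -> 1 -> 2 -> 5, 3 edges)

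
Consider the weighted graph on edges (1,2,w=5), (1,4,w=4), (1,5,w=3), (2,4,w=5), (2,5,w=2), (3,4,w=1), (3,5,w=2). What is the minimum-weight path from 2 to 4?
5 (path: 2 -> 4; weights 5 = 5)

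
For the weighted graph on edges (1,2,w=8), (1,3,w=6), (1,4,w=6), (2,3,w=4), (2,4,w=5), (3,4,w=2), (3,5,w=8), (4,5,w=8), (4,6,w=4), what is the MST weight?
24 (MST edges: (1,4,w=6), (2,3,w=4), (3,4,w=2), (3,5,w=8), (4,6,w=4); sum of weights 6 + 4 + 2 + 8 + 4 = 24)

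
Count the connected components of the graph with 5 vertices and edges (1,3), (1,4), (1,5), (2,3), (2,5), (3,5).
1 (components: {1, 2, 3, 4, 5})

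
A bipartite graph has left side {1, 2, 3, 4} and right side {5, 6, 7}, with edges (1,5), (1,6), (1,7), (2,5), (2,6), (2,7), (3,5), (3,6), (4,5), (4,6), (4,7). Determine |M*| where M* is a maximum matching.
3 (matching: (1,7), (2,6), (3,5); upper bound min(|L|,|R|) = min(4,3) = 3)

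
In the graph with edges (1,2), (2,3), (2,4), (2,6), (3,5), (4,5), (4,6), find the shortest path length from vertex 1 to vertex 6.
2 (path: 1 -> 2 -> 6, 2 edges)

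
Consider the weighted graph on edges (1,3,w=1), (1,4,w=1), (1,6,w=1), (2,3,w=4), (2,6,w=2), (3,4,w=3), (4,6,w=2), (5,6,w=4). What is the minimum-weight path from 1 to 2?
3 (path: 1 -> 6 -> 2; weights 1 + 2 = 3)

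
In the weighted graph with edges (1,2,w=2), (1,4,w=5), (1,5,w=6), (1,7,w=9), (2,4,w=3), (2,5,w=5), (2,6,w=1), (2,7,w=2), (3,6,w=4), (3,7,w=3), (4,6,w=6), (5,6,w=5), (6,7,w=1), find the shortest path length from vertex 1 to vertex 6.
3 (path: 1 -> 2 -> 6; weights 2 + 1 = 3)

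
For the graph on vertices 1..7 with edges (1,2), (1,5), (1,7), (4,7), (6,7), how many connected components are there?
2 (components: {1, 2, 4, 5, 6, 7}, {3})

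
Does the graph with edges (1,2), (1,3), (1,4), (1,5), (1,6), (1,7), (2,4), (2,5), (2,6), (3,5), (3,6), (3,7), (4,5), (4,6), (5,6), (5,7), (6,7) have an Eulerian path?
Yes — and in fact it has an Eulerian circuit (the graph is connected and all 7 vertices have even degree)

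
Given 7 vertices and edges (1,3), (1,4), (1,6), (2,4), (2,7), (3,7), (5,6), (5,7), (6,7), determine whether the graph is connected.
Yes (BFS from 1 visits [1, 3, 4, 6, 7, 2, 5] — all 7 vertices reached)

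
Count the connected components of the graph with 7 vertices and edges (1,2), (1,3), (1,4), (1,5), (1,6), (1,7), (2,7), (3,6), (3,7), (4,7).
1 (components: {1, 2, 3, 4, 5, 6, 7})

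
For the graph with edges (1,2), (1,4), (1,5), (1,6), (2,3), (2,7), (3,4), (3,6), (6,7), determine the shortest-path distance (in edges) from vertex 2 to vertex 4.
2 (path: 2 -> 1 -> 4, 2 edges)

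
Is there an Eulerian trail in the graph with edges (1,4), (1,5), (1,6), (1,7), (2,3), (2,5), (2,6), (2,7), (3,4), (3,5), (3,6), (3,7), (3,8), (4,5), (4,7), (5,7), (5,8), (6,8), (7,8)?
Yes — and in fact it has an Eulerian circuit (the graph is connected and all 8 vertices have even degree)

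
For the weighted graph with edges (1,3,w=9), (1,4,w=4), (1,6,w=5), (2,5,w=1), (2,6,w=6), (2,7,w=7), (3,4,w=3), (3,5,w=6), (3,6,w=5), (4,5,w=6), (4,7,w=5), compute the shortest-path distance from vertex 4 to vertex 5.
6 (path: 4 -> 5; weights 6 = 6)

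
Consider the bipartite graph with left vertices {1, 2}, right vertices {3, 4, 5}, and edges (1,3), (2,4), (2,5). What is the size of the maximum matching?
2 (matching: (1,3), (2,5); upper bound min(|L|,|R|) = min(2,3) = 2)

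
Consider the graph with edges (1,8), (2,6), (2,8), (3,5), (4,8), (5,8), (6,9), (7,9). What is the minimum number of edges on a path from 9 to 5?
4 (path: 9 -> 6 -> 2 -> 8 -> 5, 4 edges)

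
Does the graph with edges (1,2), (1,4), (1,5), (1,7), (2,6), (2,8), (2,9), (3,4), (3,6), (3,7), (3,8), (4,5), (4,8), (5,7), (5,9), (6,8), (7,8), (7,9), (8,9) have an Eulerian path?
Yes (the graph is connected and exactly 2 vertices have odd degree: {6, 7}; any Eulerian path must start and end at those)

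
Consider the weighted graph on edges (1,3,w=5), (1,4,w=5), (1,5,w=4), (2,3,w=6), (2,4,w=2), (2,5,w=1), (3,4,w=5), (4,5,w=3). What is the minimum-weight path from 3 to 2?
6 (path: 3 -> 2; weights 6 = 6)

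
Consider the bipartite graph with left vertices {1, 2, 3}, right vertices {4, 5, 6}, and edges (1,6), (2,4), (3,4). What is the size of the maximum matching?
2 (matching: (1,6), (2,4); upper bound min(|L|,|R|) = min(3,3) = 3)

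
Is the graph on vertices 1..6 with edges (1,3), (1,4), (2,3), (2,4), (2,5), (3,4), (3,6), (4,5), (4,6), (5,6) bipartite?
No (odd cycle of length 3: 3 -> 1 -> 4 -> 3)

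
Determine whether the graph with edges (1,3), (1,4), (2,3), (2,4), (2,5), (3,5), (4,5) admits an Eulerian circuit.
No (4 vertices have odd degree: {2, 3, 4, 5}; Eulerian circuit requires 0)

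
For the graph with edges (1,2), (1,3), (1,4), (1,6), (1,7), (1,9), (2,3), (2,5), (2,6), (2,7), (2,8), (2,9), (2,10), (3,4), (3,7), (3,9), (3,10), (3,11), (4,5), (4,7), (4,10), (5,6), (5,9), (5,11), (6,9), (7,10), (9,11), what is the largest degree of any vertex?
8 (attained at vertex 2)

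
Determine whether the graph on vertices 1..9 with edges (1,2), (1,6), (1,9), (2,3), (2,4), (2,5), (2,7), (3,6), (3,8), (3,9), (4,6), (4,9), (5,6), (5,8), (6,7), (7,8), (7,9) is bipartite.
Yes. Partition: {1, 3, 4, 5, 7}, {2, 6, 8, 9}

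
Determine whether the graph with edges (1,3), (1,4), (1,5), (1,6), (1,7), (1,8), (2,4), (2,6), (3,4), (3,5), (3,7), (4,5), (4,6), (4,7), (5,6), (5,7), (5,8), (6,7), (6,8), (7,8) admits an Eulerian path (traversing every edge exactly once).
Yes — and in fact it has an Eulerian circuit (the graph is connected and all 8 vertices have even degree)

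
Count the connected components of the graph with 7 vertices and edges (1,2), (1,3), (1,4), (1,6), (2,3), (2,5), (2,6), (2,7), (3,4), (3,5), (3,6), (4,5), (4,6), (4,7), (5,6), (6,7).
1 (components: {1, 2, 3, 4, 5, 6, 7})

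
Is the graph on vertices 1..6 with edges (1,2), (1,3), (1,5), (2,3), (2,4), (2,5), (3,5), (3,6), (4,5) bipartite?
No (odd cycle of length 3: 5 -> 1 -> 3 -> 5)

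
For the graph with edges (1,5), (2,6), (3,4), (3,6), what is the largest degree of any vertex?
2 (attained at vertices 3, 6)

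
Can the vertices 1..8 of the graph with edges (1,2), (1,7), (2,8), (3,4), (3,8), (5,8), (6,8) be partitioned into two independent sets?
Yes. Partition: {1, 4, 8}, {2, 3, 5, 6, 7}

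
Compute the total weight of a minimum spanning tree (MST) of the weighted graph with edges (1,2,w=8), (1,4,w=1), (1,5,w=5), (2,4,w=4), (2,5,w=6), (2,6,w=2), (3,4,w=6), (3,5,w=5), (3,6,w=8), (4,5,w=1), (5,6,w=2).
11 (MST edges: (1,4,w=1), (2,6,w=2), (3,5,w=5), (4,5,w=1), (5,6,w=2); sum of weights 1 + 2 + 5 + 1 + 2 = 11)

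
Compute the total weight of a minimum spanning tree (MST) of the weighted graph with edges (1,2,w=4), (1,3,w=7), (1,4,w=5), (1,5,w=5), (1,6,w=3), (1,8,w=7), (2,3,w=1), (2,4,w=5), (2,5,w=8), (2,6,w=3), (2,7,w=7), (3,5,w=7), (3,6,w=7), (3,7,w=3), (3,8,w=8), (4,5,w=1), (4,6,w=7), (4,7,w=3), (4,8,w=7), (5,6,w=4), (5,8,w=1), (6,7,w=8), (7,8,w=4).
15 (MST edges: (1,6,w=3), (2,3,w=1), (2,6,w=3), (3,7,w=3), (4,5,w=1), (4,7,w=3), (5,8,w=1); sum of weights 3 + 1 + 3 + 3 + 1 + 3 + 1 = 15)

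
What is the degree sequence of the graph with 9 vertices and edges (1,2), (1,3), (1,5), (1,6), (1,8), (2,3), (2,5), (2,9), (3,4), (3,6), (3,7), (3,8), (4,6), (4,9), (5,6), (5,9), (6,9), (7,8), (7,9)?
[6, 5, 5, 5, 4, 4, 3, 3, 3] (degrees: deg(1)=5, deg(2)=4, deg(3)=6, deg(4)=3, deg(5)=4, deg(6)=5, deg(7)=3, deg(8)=3, deg(9)=5)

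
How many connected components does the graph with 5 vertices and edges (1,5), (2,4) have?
3 (components: {1, 5}, {2, 4}, {3})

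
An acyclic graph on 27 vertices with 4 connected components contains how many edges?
23 (Each of the 4 component trees on V_i vertices has V_i - 1 edges; summing gives V - C = 27 - 4 = 23)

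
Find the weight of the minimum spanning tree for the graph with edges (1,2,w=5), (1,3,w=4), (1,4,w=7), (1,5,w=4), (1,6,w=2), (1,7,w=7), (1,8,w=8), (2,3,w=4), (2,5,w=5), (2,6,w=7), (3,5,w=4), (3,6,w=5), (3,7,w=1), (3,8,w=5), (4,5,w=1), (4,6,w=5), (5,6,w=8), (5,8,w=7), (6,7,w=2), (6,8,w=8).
19 (MST edges: (1,5,w=4), (1,6,w=2), (2,3,w=4), (3,7,w=1), (3,8,w=5), (4,5,w=1), (6,7,w=2); sum of weights 4 + 2 + 4 + 1 + 5 + 1 + 2 = 19)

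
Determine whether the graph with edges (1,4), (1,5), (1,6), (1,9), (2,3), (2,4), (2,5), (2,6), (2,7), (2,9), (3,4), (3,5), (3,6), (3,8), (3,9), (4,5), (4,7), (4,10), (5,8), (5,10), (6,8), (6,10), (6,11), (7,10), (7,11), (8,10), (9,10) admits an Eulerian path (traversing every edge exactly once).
Yes — and in fact it has an Eulerian circuit (the graph is connected and all 11 vertices have even degree)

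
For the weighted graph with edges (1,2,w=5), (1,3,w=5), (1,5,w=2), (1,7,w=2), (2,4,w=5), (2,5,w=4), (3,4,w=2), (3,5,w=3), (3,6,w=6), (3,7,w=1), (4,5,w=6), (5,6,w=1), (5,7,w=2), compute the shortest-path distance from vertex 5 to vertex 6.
1 (path: 5 -> 6; weights 1 = 1)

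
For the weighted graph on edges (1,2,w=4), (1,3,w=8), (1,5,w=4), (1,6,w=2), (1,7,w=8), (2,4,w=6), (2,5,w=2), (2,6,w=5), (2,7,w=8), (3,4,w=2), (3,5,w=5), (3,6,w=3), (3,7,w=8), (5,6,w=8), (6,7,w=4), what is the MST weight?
17 (MST edges: (1,2,w=4), (1,6,w=2), (2,5,w=2), (3,4,w=2), (3,6,w=3), (6,7,w=4); sum of weights 4 + 2 + 2 + 2 + 3 + 4 = 17)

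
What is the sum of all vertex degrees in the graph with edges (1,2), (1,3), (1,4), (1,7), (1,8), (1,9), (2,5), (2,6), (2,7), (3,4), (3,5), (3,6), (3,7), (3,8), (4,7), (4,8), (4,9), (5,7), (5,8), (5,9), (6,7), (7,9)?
44 (handshake: sum of degrees = 2|E| = 2 x 22 = 44)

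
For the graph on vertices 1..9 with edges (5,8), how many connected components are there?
8 (components: {1}, {2}, {3}, {4}, {5, 8}, {6}, {7}, {9})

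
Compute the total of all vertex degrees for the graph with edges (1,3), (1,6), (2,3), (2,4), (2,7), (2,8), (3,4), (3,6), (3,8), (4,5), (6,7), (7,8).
24 (handshake: sum of degrees = 2|E| = 2 x 12 = 24)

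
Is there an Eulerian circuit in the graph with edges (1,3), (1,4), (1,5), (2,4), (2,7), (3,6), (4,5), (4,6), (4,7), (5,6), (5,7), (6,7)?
No (2 vertices have odd degree: {1, 4}; Eulerian circuit requires 0)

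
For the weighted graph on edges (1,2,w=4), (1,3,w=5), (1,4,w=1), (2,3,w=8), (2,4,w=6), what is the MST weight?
10 (MST edges: (1,2,w=4), (1,3,w=5), (1,4,w=1); sum of weights 4 + 5 + 1 = 10)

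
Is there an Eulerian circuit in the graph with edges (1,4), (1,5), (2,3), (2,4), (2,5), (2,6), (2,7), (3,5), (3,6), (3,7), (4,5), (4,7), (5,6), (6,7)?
No (2 vertices have odd degree: {2, 5}; Eulerian circuit requires 0)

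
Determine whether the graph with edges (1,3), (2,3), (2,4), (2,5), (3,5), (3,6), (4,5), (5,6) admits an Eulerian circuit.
No (2 vertices have odd degree: {1, 2}; Eulerian circuit requires 0)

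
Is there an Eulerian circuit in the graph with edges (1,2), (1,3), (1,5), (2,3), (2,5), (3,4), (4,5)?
No (4 vertices have odd degree: {1, 2, 3, 5}; Eulerian circuit requires 0)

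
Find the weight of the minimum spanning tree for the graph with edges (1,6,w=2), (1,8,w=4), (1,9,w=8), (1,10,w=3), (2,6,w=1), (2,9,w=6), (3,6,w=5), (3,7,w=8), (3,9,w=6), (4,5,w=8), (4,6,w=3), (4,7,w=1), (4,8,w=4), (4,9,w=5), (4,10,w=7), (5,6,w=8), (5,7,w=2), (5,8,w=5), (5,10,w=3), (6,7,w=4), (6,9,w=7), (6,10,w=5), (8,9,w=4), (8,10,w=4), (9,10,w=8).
25 (MST edges: (1,6,w=2), (1,8,w=4), (1,10,w=3), (2,6,w=1), (3,6,w=5), (4,6,w=3), (4,7,w=1), (5,7,w=2), (8,9,w=4); sum of weights 2 + 4 + 3 + 1 + 5 + 3 + 1 + 2 + 4 = 25)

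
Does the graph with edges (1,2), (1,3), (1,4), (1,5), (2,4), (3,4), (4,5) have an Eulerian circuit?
Yes (the graph is connected and all 5 vertices have even degree)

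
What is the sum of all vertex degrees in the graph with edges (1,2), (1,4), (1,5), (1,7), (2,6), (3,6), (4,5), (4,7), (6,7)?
18 (handshake: sum of degrees = 2|E| = 2 x 9 = 18)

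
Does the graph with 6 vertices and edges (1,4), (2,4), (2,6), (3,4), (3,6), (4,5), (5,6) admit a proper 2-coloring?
Yes. Partition: {1, 2, 3, 5}, {4, 6}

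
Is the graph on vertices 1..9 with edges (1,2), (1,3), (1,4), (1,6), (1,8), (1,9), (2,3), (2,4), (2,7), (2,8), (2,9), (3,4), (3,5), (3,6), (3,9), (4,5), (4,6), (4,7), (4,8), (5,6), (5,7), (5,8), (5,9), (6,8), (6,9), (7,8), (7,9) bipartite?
No (odd cycle of length 3: 4 -> 1 -> 8 -> 4)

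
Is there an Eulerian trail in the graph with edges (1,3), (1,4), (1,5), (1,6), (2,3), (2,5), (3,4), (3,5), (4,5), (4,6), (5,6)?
Yes (the graph is connected and exactly 2 vertices have odd degree: {5, 6}; any Eulerian path must start and end at those)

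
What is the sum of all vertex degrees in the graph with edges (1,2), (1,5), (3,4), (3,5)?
8 (handshake: sum of degrees = 2|E| = 2 x 4 = 8)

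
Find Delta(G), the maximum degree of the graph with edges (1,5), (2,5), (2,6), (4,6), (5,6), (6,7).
4 (attained at vertex 6)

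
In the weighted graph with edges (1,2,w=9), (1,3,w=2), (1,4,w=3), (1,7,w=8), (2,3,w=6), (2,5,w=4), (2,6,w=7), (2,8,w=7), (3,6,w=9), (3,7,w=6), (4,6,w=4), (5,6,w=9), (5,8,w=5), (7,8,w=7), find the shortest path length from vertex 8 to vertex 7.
7 (path: 8 -> 7; weights 7 = 7)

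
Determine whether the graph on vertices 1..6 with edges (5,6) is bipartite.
Yes. Partition: {1, 2, 3, 4, 5}, {6}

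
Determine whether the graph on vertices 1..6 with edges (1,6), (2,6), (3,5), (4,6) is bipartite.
Yes. Partition: {1, 2, 3, 4}, {5, 6}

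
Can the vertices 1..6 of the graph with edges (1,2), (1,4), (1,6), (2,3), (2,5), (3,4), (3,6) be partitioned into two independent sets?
Yes. Partition: {1, 3, 5}, {2, 4, 6}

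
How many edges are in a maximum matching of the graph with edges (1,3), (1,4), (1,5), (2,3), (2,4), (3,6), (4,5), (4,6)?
3 (matching: (1,5), (2,3), (4,6); upper bound floor(n/2) = floor(6/2) = 3)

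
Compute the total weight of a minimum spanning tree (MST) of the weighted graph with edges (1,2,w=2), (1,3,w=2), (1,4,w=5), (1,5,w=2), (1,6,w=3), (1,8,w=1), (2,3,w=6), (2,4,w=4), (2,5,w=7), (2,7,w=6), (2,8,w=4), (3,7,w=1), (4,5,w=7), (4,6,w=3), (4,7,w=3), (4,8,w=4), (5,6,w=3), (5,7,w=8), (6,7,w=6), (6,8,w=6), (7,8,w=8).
14 (MST edges: (1,2,w=2), (1,3,w=2), (1,5,w=2), (1,6,w=3), (1,8,w=1), (3,7,w=1), (4,7,w=3); sum of weights 2 + 2 + 2 + 3 + 1 + 1 + 3 = 14)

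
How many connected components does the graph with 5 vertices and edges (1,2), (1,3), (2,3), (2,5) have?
2 (components: {1, 2, 3, 5}, {4})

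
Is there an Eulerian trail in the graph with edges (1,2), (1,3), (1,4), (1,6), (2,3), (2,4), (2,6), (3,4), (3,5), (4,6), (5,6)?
Yes — and in fact it has an Eulerian circuit (the graph is connected and all 6 vertices have even degree)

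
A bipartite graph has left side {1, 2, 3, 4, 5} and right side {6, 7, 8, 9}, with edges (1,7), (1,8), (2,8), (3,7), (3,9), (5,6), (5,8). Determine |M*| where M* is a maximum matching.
4 (matching: (1,7), (2,8), (3,9), (5,6); upper bound min(|L|,|R|) = min(5,4) = 4)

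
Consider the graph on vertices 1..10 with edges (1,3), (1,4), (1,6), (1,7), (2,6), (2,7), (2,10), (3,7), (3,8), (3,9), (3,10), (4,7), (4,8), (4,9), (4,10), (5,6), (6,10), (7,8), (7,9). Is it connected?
Yes (BFS from 1 visits [1, 3, 4, 6, 7, 8, 9, 10, 2, 5] — all 10 vertices reached)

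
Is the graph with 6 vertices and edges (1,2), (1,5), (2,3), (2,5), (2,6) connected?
No, it has 2 components: {1, 2, 3, 5, 6}, {4}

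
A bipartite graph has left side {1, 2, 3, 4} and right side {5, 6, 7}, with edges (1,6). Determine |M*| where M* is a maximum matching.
1 (matching: (1,6); upper bound min(|L|,|R|) = min(4,3) = 3)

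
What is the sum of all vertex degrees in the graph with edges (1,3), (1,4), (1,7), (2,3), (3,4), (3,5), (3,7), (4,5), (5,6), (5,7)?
20 (handshake: sum of degrees = 2|E| = 2 x 10 = 20)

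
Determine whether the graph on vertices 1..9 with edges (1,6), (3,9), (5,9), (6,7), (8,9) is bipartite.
Yes. Partition: {1, 2, 4, 7, 9}, {3, 5, 6, 8}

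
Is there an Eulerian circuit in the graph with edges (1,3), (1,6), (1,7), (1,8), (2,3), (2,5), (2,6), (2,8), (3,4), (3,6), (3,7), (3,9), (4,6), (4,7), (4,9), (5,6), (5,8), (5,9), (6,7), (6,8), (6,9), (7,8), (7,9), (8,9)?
Yes (the graph is connected and all 9 vertices have even degree)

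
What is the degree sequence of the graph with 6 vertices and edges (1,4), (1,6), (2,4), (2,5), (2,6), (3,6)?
[3, 3, 2, 2, 1, 1] (degrees: deg(1)=2, deg(2)=3, deg(3)=1, deg(4)=2, deg(5)=1, deg(6)=3)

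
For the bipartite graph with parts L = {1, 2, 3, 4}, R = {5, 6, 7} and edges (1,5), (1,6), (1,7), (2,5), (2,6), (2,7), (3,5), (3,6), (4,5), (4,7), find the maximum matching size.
3 (matching: (1,7), (2,6), (3,5); upper bound min(|L|,|R|) = min(4,3) = 3)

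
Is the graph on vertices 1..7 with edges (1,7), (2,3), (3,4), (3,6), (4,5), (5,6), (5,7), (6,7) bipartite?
No (odd cycle of length 3: 5 -> 7 -> 6 -> 5)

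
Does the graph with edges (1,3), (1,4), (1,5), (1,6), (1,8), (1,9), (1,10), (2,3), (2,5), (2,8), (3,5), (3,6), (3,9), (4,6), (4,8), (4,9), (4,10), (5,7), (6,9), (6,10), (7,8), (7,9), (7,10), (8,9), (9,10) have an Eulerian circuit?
No (8 vertices have odd degree: {1, 2, 3, 4, 6, 8, 9, 10}; Eulerian circuit requires 0)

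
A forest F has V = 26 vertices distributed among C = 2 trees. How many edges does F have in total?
24 (Each of the 2 component trees on V_i vertices has V_i - 1 edges; summing gives V - C = 26 - 2 = 24)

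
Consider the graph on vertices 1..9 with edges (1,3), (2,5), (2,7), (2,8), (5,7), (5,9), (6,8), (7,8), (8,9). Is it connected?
No, it has 3 components: {1, 3}, {2, 5, 6, 7, 8, 9}, {4}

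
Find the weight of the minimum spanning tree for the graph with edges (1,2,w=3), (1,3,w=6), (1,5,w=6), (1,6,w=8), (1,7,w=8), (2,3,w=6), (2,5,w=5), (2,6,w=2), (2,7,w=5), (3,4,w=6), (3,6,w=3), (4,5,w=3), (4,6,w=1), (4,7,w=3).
15 (MST edges: (1,2,w=3), (2,6,w=2), (3,6,w=3), (4,5,w=3), (4,6,w=1), (4,7,w=3); sum of weights 3 + 2 + 3 + 3 + 1 + 3 = 15)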